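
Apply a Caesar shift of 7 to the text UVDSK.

BCKZR

U(20): 20+7=27≡1 → B
V(21): 21+7=28≡2 → C
D(3): 3+7=10 → K
S(18): 18+7=25 → Z
K(10): 10+7=17 → R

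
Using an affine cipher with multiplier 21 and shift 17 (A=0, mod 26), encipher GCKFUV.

G(6): 21·6+17=143≡13 → N
C(2): 21·2+17=59≡7 → H
K(10): 21·10+17=227≡19 → T
F(5): 21·5+17=122≡18 → S
U(20): 21·20+17=437≡21 → V
V(21): 21·21+17=458≡16 → Q

NHTSVQ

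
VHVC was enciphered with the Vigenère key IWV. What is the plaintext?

NLAU

Repeat the key across the ciphertext: IWVI
V(21)−I(8): 13 → N
H(7)−W(22): -15≡11 → L
V(21)−V(21): 0 → A
C(2)−I(8): -6≡20 → U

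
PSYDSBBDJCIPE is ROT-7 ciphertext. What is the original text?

P(15): 15−7=8 → I
S(18): 18−7=11 → L
Y(24): 24−7=17 → R
D(3): 3−7=-4≡22 → W
S(18): 18−7=11 → L
B(1): 1−7=-6≡20 → U
B(1): 1−7=-6≡20 → U
D(3): 3−7=-4≡22 → W
J(9): 9−7=2 → C
C(2): 2−7=-5≡21 → V
I(8): 8−7=1 → B
P(15): 15−7=8 → I
E(4): 4−7=-3≡23 → X

ILRWLUUWCVBIX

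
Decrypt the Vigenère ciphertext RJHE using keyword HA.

Repeat the key across the ciphertext: HAHA
R(17)−H(7): 10 → K
J(9)−A(0): 9 → J
H(7)−H(7): 0 → A
E(4)−A(0): 4 → E

KJAE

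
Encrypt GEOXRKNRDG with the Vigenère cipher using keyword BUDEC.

Repeat the key across the message: BUDECBUDEC
G(6)+B(1): 7 → H
E(4)+U(20): 24 → Y
O(14)+D(3): 17 → R
X(23)+E(4): 27≡1 → B
R(17)+C(2): 19 → T
K(10)+B(1): 11 → L
N(13)+U(20): 33≡7 → H
R(17)+D(3): 20 → U
D(3)+E(4): 7 → H
G(6)+C(2): 8 → I

HYRBTLHUHI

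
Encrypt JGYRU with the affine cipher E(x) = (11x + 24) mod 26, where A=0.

TMCDK

J(9): 11·9+24=123≡19 → T
G(6): 11·6+24=90≡12 → M
Y(24): 11·24+24=288≡2 → C
R(17): 11·17+24=211≡3 → D
U(20): 11·20+24=244≡10 → K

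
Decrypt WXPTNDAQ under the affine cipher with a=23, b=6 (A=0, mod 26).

The inverse of 23 mod 26 is 17, since 23·17=391≡1. Apply D(y)=17·(y−6) mod 26:
W(22): 17·(22−6)=272≡12 → M
X(23): 17·(23−6)=289≡3 → D
P(15): 17·(15−6)=153≡23 → X
T(19): 17·(19−6)=221≡13 → N
N(13): 17·(13−6)=119≡15 → P
D(3): 17·(3−6)=-51≡1 → B
A(0): 17·(0−6)=-102≡2 → C
Q(16): 17·(16−6)=170≡14 → O

MDXNPBCO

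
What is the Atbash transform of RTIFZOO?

R(17) → I(8)
T(19) → G(6)
I(8) → R(17)
F(5) → U(20)
Z(25) → A(0)
O(14) → L(11)
O(14) → L(11)

IGRUALL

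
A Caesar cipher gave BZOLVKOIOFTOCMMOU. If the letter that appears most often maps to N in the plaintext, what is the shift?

The most frequent ciphertext letter is O (appears 5 times).
O is position 14; N is position 13.
Shift = 1.

1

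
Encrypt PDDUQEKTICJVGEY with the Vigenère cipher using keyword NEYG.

CHBADIIZVGHBTIW

Repeat the key across the message: NEYGNEYGNEYGNEY
P(15)+N(13): 28≡2 → C
D(3)+E(4): 7 → H
D(3)+Y(24): 27≡1 → B
U(20)+G(6): 26≡0 → A
Q(16)+N(13): 29≡3 → D
E(4)+E(4): 8 → I
K(10)+Y(24): 34≡8 → I
T(19)+G(6): 25 → Z
I(8)+N(13): 21 → V
C(2)+E(4): 6 → G
J(9)+Y(24): 33≡7 → H
V(21)+G(6): 27≡1 → B
G(6)+N(13): 19 → T
E(4)+E(4): 8 → I
Y(24)+Y(24): 48≡22 → W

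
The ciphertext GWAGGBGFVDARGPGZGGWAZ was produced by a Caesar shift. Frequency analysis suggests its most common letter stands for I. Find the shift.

24

The most frequent ciphertext letter is G (appears 8 times).
G is position 6; I is position 8.
Shift = -2≡24.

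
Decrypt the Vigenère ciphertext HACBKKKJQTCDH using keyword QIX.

Repeat the key across the ciphertext: QIXQIXQIXQIXQ
H(7)−Q(16): -9≡17 → R
A(0)−I(8): -8≡18 → S
C(2)−X(23): -21≡5 → F
B(1)−Q(16): -15≡11 → L
K(10)−I(8): 2 → C
K(10)−X(23): -13≡13 → N
K(10)−Q(16): -6≡20 → U
J(9)−I(8): 1 → B
Q(16)−X(23): -7≡19 → T
T(19)−Q(16): 3 → D
C(2)−I(8): -6≡20 → U
D(3)−X(23): -20≡6 → G
H(7)−Q(16): -9≡17 → R

RSFLCNUBTDUGR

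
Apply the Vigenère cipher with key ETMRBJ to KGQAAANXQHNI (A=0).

Repeat the key across the message: ETMRBJETMRBJ
K(10)+E(4): 14 → O
G(6)+T(19): 25 → Z
Q(16)+M(12): 28≡2 → C
A(0)+R(17): 17 → R
A(0)+B(1): 1 → B
A(0)+J(9): 9 → J
N(13)+E(4): 17 → R
X(23)+T(19): 42≡16 → Q
Q(16)+M(12): 28≡2 → C
H(7)+R(17): 24 → Y
N(13)+B(1): 14 → O
I(8)+J(9): 17 → R

OZCRBJRQCYOR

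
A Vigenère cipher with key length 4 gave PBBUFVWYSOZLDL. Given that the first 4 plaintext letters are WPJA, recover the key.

TMSU

Subtract each crib letter from the matching ciphertext letter (mod 26):
P(15)−W(22)=-7≡19 → T
B(1)−P(15)=-14≡12 → M
B(1)−J(9)=-8≡18 → S
U(20)−A(0)=20 → U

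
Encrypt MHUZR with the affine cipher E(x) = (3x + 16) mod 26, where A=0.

M(12): 3·12+16=52≡0 → A
H(7): 3·7+16=37≡11 → L
U(20): 3·20+16=76≡24 → Y
Z(25): 3·25+16=91≡13 → N
R(17): 3·17+16=67≡15 → P

ALYNP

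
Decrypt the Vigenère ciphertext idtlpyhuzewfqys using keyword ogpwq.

uxepzkbfdoizbcc

Repeat the key across the ciphertext: ogpwqogpwqogpwq
i(8)−o(14): -6≡20 → u
d(3)−g(6): -3≡23 → x
t(19)−p(15): 4 → e
l(11)−w(22): -11≡15 → p
p(15)−q(16): -1≡25 → z
y(24)−o(14): 10 → k
h(7)−g(6): 1 → b
u(20)−p(15): 5 → f
z(25)−w(22): 3 → d
e(4)−q(16): -12≡14 → o
w(22)−o(14): 8 → i
f(5)−g(6): -1≡25 → z
q(16)−p(15): 1 → b
y(24)−w(22): 2 → c
s(18)−q(16): 2 → c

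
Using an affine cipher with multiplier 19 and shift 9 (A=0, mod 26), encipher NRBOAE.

N(13): 19·13+9=256≡22 → W
R(17): 19·17+9=332≡20 → U
B(1): 19·1+9=28≡2 → C
O(14): 19·14+9=275≡15 → P
A(0): 19·0+9=9 → J
E(4): 19·4+9=85≡7 → H

WUCPJH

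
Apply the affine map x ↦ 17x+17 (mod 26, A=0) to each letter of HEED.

H(7): 17·7+17=136≡6 → G
E(4): 17·4+17=85≡7 → H
E(4): 17·4+17=85≡7 → H
D(3): 17·3+17=68≡16 → Q

GHHQ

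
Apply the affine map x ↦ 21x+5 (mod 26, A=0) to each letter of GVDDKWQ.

BEQQHZD

G(6): 21·6+5=131≡1 → B
V(21): 21·21+5=446≡4 → E
D(3): 21·3+5=68≡16 → Q
D(3): 21·3+5=68≡16 → Q
K(10): 21·10+5=215≡7 → H
W(22): 21·22+5=467≡25 → Z
Q(16): 21·16+5=341≡3 → D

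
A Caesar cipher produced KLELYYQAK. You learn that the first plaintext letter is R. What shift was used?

19

From the crib: K(10)−R(17)=-7≡19, so the shift is 19.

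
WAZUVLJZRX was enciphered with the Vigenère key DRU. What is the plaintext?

TJFRERGIXU

Repeat the key across the ciphertext: DRUDRUDRUD
W(22)−D(3): 19 → T
A(0)−R(17): -17≡9 → J
Z(25)−U(20): 5 → F
U(20)−D(3): 17 → R
V(21)−R(17): 4 → E
L(11)−U(20): -9≡17 → R
J(9)−D(3): 6 → G
Z(25)−R(17): 8 → I
R(17)−U(20): -3≡23 → X
X(23)−D(3): 20 → U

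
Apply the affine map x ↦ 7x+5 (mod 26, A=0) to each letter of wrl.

due

w(22): 7·22+5=159≡3 → d
r(17): 7·17+5=124≡20 → u
l(11): 7·11+5=82≡4 → e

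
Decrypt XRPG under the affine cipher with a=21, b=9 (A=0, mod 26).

SOEL

The inverse of 21 mod 26 is 5, since 21·5=105≡1. Apply D(y)=5·(y−9) mod 26:
X(23): 5·(23−9)=70≡18 → S
R(17): 5·(17−9)=40≡14 → O
P(15): 5·(15−9)=30≡4 → E
G(6): 5·(6−9)=-15≡11 → L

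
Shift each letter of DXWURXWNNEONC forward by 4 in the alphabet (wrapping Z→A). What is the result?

D(3): 3+4=7 → H
X(23): 23+4=27≡1 → B
W(22): 22+4=26≡0 → A
U(20): 20+4=24 → Y
R(17): 17+4=21 → V
X(23): 23+4=27≡1 → B
W(22): 22+4=26≡0 → A
N(13): 13+4=17 → R
N(13): 13+4=17 → R
E(4): 4+4=8 → I
O(14): 14+4=18 → S
N(13): 13+4=17 → R
C(2): 2+4=6 → G

HBAYVBARRISRG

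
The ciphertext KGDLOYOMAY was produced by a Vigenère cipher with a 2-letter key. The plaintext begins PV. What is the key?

Subtract each crib letter from the matching ciphertext letter (mod 26):
K(10)−P(15)=-5≡21 → V
G(6)−V(21)=-15≡11 → L

VL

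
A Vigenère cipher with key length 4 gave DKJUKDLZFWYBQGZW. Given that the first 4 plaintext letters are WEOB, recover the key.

HGVT

Subtract each crib letter from the matching ciphertext letter (mod 26):
D(3)−W(22)=-19≡7 → H
K(10)−E(4)=6 → G
J(9)−O(14)=-5≡21 → V
U(20)−B(1)=19 → T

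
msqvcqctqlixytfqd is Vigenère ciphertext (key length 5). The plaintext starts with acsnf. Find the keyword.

mqyix

Subtract each crib letter from the matching ciphertext letter (mod 26):
m(12)−a(0)=12 → m
s(18)−c(2)=16 → q
q(16)−s(18)=-2≡24 → y
v(21)−n(13)=8 → i
c(2)−f(5)=-3≡23 → x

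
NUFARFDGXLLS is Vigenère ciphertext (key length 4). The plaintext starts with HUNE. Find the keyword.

GASW

Subtract each crib letter from the matching ciphertext letter (mod 26):
N(13)−H(7)=6 → G
U(20)−U(20)=0 → A
F(5)−N(13)=-8≡18 → S
A(0)−E(4)=-4≡22 → W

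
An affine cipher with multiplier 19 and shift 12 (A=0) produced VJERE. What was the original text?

The inverse of 19 mod 26 is 11, since 19·11=209≡1. Apply D(y)=11·(y−12) mod 26:
V(21): 11·(21−12)=99≡21 → V
J(9): 11·(9−12)=-33≡19 → T
E(4): 11·(4−12)=-88≡16 → Q
R(17): 11·(17−12)=55≡3 → D
E(4): 11·(4−12)=-88≡16 → Q

VTQDQ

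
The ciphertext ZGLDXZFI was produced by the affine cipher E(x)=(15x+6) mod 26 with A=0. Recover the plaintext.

The inverse of 15 mod 26 is 7, since 15·7=105≡1. Apply D(y)=7·(y−6) mod 26:
Z(25): 7·(25−6)=133≡3 → D
G(6): 7·(6−6)=0 → A
L(11): 7·(11−6)=35≡9 → J
D(3): 7·(3−6)=-21≡5 → F
X(23): 7·(23−6)=119≡15 → P
Z(25): 7·(25−6)=133≡3 → D
F(5): 7·(5−6)=-7≡19 → T
I(8): 7·(8−6)=14 → O

DAJFPDTO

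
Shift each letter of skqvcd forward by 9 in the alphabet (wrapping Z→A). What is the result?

s(18): 18+9=27≡1 → b
k(10): 10+9=19 → t
q(16): 16+9=25 → z
v(21): 21+9=30≡4 → e
c(2): 2+9=11 → l
d(3): 3+9=12 → m

btzelm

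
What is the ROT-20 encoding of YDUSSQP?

SXOMMKJ

Y(24): 24+20=44≡18 → S
D(3): 3+20=23 → X
U(20): 20+20=40≡14 → O
S(18): 18+20=38≡12 → M
S(18): 18+20=38≡12 → M
Q(16): 16+20=36≡10 → K
P(15): 15+20=35≡9 → J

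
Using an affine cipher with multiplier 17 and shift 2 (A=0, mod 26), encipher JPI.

ZXI

J(9): 17·9+2=155≡25 → Z
P(15): 17·15+2=257≡23 → X
I(8): 17·8+2=138≡8 → I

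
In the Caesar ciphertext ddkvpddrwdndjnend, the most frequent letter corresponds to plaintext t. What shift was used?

The most frequent ciphertext letter is d (appears 7 times).
d is position 3; t is position 19.
Shift = -16≡10.

10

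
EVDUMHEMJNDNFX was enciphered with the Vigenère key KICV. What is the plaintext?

UNBZCZCRZFBSVP

Repeat the key across the ciphertext: KICVKICVKICVKI
E(4)−K(10): -6≡20 → U
V(21)−I(8): 13 → N
D(3)−C(2): 1 → B
U(20)−V(21): -1≡25 → Z
M(12)−K(10): 2 → C
H(7)−I(8): -1≡25 → Z
E(4)−C(2): 2 → C
M(12)−V(21): -9≡17 → R
J(9)−K(10): -1≡25 → Z
N(13)−I(8): 5 → F
D(3)−C(2): 1 → B
N(13)−V(21): -8≡18 → S
F(5)−K(10): -5≡21 → V
X(23)−I(8): 15 → P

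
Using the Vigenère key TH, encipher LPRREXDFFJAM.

EWKYXEWMYQTT

Repeat the key across the message: THTHTHTHTHTH
L(11)+T(19): 30≡4 → E
P(15)+H(7): 22 → W
R(17)+T(19): 36≡10 → K
R(17)+H(7): 24 → Y
E(4)+T(19): 23 → X
X(23)+H(7): 30≡4 → E
D(3)+T(19): 22 → W
F(5)+H(7): 12 → M
F(5)+T(19): 24 → Y
J(9)+H(7): 16 → Q
A(0)+T(19): 19 → T
M(12)+H(7): 19 → T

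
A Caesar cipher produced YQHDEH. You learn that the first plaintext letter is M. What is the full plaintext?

MEVRSV

From the crib: Y(24)−M(12)=12, so the shift is 12.
Subtract 12 from each ciphertext letter:
Y(24): 24−12=12 → M
Q(16): 16−12=4 → E
H(7): 7−12=-5≡21 → V
D(3): 3−12=-9≡17 → R
E(4): 4−12=-8≡18 → S
H(7): 7−12=-5≡21 → V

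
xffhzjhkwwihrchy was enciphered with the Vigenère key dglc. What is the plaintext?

uzufwdwitqxfowww

Repeat the key across the ciphertext: dglcdglcdglcdglc
x(23)−d(3): 20 → u
f(5)−g(6): -1≡25 → z
f(5)−l(11): -6≡20 → u
h(7)−c(2): 5 → f
z(25)−d(3): 22 → w
j(9)−g(6): 3 → d
h(7)−l(11): -4≡22 → w
k(10)−c(2): 8 → i
w(22)−d(3): 19 → t
w(22)−g(6): 16 → q
i(8)−l(11): -3≡23 → x
h(7)−c(2): 5 → f
r(17)−d(3): 14 → o
c(2)−g(6): -4≡22 → w
h(7)−l(11): -4≡22 → w
y(24)−c(2): 22 → w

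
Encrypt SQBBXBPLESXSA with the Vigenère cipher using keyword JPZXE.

BFAYBKEKBWGHZ

Repeat the key across the message: JPZXEJPZXEJPZ
S(18)+J(9): 27≡1 → B
Q(16)+P(15): 31≡5 → F
B(1)+Z(25): 26≡0 → A
B(1)+X(23): 24 → Y
X(23)+E(4): 27≡1 → B
B(1)+J(9): 10 → K
P(15)+P(15): 30≡4 → E
L(11)+Z(25): 36≡10 → K
E(4)+X(23): 27≡1 → B
S(18)+E(4): 22 → W
X(23)+J(9): 32≡6 → G
S(18)+P(15): 33≡7 → H
A(0)+Z(25): 25 → Z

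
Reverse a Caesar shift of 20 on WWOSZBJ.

W(22): 22−20=2 → C
W(22): 22−20=2 → C
O(14): 14−20=-6≡20 → U
S(18): 18−20=-2≡24 → Y
Z(25): 25−20=5 → F
B(1): 1−20=-19≡7 → H
J(9): 9−20=-11≡15 → P

CCUYFHP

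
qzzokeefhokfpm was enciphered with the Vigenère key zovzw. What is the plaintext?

rlepofqkislrun

Repeat the key across the ciphertext: zovzwzovzwzovz
q(16)−z(25): -9≡17 → r
z(25)−o(14): 11 → l
z(25)−v(21): 4 → e
o(14)−z(25): -11≡15 → p
k(10)−w(22): -12≡14 → o
e(4)−z(25): -21≡5 → f
e(4)−o(14): -10≡16 → q
f(5)−v(21): -16≡10 → k
h(7)−z(25): -18≡8 → i
o(14)−w(22): -8≡18 → s
k(10)−z(25): -15≡11 → l
f(5)−o(14): -9≡17 → r
p(15)−v(21): -6≡20 → u
m(12)−z(25): -13≡13 → n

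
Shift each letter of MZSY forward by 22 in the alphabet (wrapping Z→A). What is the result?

IVOU

M(12): 12+22=34≡8 → I
Z(25): 25+22=47≡21 → V
S(18): 18+22=40≡14 → O
Y(24): 24+22=46≡20 → U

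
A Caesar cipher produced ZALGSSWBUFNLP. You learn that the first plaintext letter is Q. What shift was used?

9

From the crib: Z(25)−Q(16)=9, so the shift is 9.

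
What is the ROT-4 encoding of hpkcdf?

h(7): 7+4=11 → l
p(15): 15+4=19 → t
k(10): 10+4=14 → o
c(2): 2+4=6 → g
d(3): 3+4=7 → h
f(5): 5+4=9 → j

ltoghj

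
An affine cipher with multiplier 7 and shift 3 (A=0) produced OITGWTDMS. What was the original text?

JXGTZGAFR

The inverse of 7 mod 26 is 15, since 7·15=105≡1. Apply D(y)=15·(y−3) mod 26:
O(14): 15·(14−3)=165≡9 → J
I(8): 15·(8−3)=75≡23 → X
T(19): 15·(19−3)=240≡6 → G
G(6): 15·(6−3)=45≡19 → T
W(22): 15·(22−3)=285≡25 → Z
T(19): 15·(19−3)=240≡6 → G
D(3): 15·(3−3)=0 → A
M(12): 15·(12−3)=135≡5 → F
S(18): 15·(18−3)=225≡17 → R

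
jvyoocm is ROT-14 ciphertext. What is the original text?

j(9): 9−14=-5≡21 → v
v(21): 21−14=7 → h
y(24): 24−14=10 → k
o(14): 14−14=0 → a
o(14): 14−14=0 → a
c(2): 2−14=-12≡14 → o
m(12): 12−14=-2≡24 → y

vhkaaoy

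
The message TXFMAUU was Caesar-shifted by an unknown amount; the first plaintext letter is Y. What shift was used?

21

From the crib: T(19)−Y(24)=-5≡21, so the shift is 21.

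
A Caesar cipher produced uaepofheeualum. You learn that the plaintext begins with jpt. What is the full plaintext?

jpteduwttjpajb

From the crib: u(20)−j(9)=11, so the shift is 11.
Subtract 11 from each ciphertext letter:
u(20): 20−11=9 → j
a(0): 0−11=-11≡15 → p
e(4): 4−11=-7≡19 → t
p(15): 15−11=4 → e
o(14): 14−11=3 → d
f(5): 5−11=-6≡20 → u
h(7): 7−11=-4≡22 → w
e(4): 4−11=-7≡19 → t
e(4): 4−11=-7≡19 → t
u(20): 20−11=9 → j
a(0): 0−11=-11≡15 → p
l(11): 11−11=0 → a
u(20): 20−11=9 → j
m(12): 12−11=1 → b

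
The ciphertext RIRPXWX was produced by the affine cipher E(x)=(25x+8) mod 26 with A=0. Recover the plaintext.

The inverse of 25 mod 26 is 25, since 25·25=625≡1. Apply D(y)=25·(y−8) mod 26:
R(17): 25·(17−8)=225≡17 → R
I(8): 25·(8−8)=0 → A
R(17): 25·(17−8)=225≡17 → R
P(15): 25·(15−8)=175≡19 → T
X(23): 25·(23−8)=375≡11 → L
W(22): 25·(22−8)=350≡12 → M
X(23): 25·(23−8)=375≡11 → L

RARTLML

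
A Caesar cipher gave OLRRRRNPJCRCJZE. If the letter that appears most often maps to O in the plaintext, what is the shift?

3

The most frequent ciphertext letter is R (appears 5 times).
R is position 17; O is position 14.
Shift = 3.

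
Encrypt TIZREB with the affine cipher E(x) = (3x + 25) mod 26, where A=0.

T(19): 3·19+25=82≡4 → E
I(8): 3·8+25=49≡23 → X
Z(25): 3·25+25=100≡22 → W
R(17): 3·17+25=76≡24 → Y
E(4): 3·4+25=37≡11 → L
B(1): 3·1+25=28≡2 → C

EXWYLC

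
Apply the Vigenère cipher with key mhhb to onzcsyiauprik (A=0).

Repeat the key across the message: mhhbmhhbmhhbm
o(14)+m(12): 26≡0 → a
n(13)+h(7): 20 → u
z(25)+h(7): 32≡6 → g
c(2)+b(1): 3 → d
s(18)+m(12): 30≡4 → e
y(24)+h(7): 31≡5 → f
i(8)+h(7): 15 → p
a(0)+b(1): 1 → b
u(20)+m(12): 32≡6 → g
p(15)+h(7): 22 → w
r(17)+h(7): 24 → y
i(8)+b(1): 9 → j
k(10)+m(12): 22 → w

augdefpbgwyjw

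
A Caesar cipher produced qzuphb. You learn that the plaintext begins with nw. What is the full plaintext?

nwrmey

From the crib: q(16)−n(13)=3, so the shift is 3.
Subtract 3 from each ciphertext letter:
q(16): 16−3=13 → n
z(25): 25−3=22 → w
u(20): 20−3=17 → r
p(15): 15−3=12 → m
h(7): 7−3=4 → e
b(1): 1−3=-2≡24 → y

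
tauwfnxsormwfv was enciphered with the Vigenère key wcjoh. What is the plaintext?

Repeat the key across the ciphertext: wcjohwcjohwcjo
t(19)−w(22): -3≡23 → x
a(0)−c(2): -2≡24 → y
u(20)−j(9): 11 → l
w(22)−o(14): 8 → i
f(5)−h(7): -2≡24 → y
n(13)−w(22): -9≡17 → r
x(23)−c(2): 21 → v
s(18)−j(9): 9 → j
o(14)−o(14): 0 → a
r(17)−h(7): 10 → k
m(12)−w(22): -10≡16 → q
w(22)−c(2): 20 → u
f(5)−j(9): -4≡22 → w
v(21)−o(14): 7 → h

xyliyrvjakquwh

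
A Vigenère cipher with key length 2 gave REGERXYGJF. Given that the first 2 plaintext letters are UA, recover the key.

Subtract each crib letter from the matching ciphertext letter (mod 26):
R(17)−U(20)=-3≡23 → X
E(4)−A(0)=4 → E

XE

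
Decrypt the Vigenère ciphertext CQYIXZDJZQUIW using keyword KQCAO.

SAWIJPNHZCKSU

Repeat the key across the ciphertext: KQCAOKQCAOKQC
C(2)−K(10): -8≡18 → S
Q(16)−Q(16): 0 → A
Y(24)−C(2): 22 → W
I(8)−A(0): 8 → I
X(23)−O(14): 9 → J
Z(25)−K(10): 15 → P
D(3)−Q(16): -13≡13 → N
J(9)−C(2): 7 → H
Z(25)−A(0): 25 → Z
Q(16)−O(14): 2 → C
U(20)−K(10): 10 → K
I(8)−Q(16): -8≡18 → S
W(22)−C(2): 20 → U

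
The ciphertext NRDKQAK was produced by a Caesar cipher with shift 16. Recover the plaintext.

N(13): 13−16=-3≡23 → X
R(17): 17−16=1 → B
D(3): 3−16=-13≡13 → N
K(10): 10−16=-6≡20 → U
Q(16): 16−16=0 → A
A(0): 0−16=-16≡10 → K
K(10): 10−16=-6≡20 → U

XBNUAKU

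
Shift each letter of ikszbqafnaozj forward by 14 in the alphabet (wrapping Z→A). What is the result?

i(8): 8+14=22 → w
k(10): 10+14=24 → y
s(18): 18+14=32≡6 → g
z(25): 25+14=39≡13 → n
b(1): 1+14=15 → p
q(16): 16+14=30≡4 → e
a(0): 0+14=14 → o
f(5): 5+14=19 → t
n(13): 13+14=27≡1 → b
a(0): 0+14=14 → o
o(14): 14+14=28≡2 → c
z(25): 25+14=39≡13 → n
j(9): 9+14=23 → x

wygnpeotbocnx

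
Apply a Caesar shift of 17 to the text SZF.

S(18): 18+17=35≡9 → J
Z(25): 25+17=42≡16 → Q
F(5): 5+17=22 → W

JQW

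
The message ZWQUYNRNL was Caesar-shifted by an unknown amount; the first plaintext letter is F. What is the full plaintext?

FCWAETXTR

From the crib: Z(25)−F(5)=20, so the shift is 20.
Subtract 20 from each ciphertext letter:
Z(25): 25−20=5 → F
W(22): 22−20=2 → C
Q(16): 16−20=-4≡22 → W
U(20): 20−20=0 → A
Y(24): 24−20=4 → E
N(13): 13−20=-7≡19 → T
R(17): 17−20=-3≡23 → X
N(13): 13−20=-7≡19 → T
L(11): 11−20=-9≡17 → R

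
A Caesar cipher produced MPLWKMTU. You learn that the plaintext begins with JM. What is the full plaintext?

From the crib: M(12)−J(9)=3, so the shift is 3.
Subtract 3 from each ciphertext letter:
M(12): 12−3=9 → J
P(15): 15−3=12 → M
L(11): 11−3=8 → I
W(22): 22−3=19 → T
K(10): 10−3=7 → H
M(12): 12−3=9 → J
T(19): 19−3=16 → Q
U(20): 20−3=17 → R

JMITHJQR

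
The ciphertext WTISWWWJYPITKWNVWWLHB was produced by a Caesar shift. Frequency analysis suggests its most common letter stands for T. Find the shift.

The most frequent ciphertext letter is W (appears 7 times).
W is position 22; T is position 19.
Shift = 3.

3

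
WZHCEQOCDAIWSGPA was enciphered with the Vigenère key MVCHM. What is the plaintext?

Repeat the key across the ciphertext: MVCHMMVCHMMVCHMM
W(22)−M(12): 10 → K
Z(25)−V(21): 4 → E
H(7)−C(2): 5 → F
C(2)−H(7): -5≡21 → V
E(4)−M(12): -8≡18 → S
Q(16)−M(12): 4 → E
O(14)−V(21): -7≡19 → T
C(2)−C(2): 0 → A
D(3)−H(7): -4≡22 → W
A(0)−M(12): -12≡14 → O
I(8)−M(12): -4≡22 → W
W(22)−V(21): 1 → B
S(18)−C(2): 16 → Q
G(6)−H(7): -1≡25 → Z
P(15)−M(12): 3 → D
A(0)−M(12): -12≡14 → O

KEFVSETAWOWBQZDO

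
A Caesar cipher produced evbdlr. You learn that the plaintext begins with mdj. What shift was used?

From the crib: e(4)−m(12)=-8≡18, so the shift is 18.

18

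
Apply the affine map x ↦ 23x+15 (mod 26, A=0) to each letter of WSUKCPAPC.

BNHLJWPWJ

W(22): 23·22+15=521≡1 → B
S(18): 23·18+15=429≡13 → N
U(20): 23·20+15=475≡7 → H
K(10): 23·10+15=245≡11 → L
C(2): 23·2+15=61≡9 → J
P(15): 23·15+15=360≡22 → W
A(0): 23·0+15=15 → P
P(15): 23·15+15=360≡22 → W
C(2): 23·2+15=61≡9 → J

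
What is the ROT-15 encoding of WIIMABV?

LXXBPQK

W(22): 22+15=37≡11 → L
I(8): 8+15=23 → X
I(8): 8+15=23 → X
M(12): 12+15=27≡1 → B
A(0): 0+15=15 → P
B(1): 1+15=16 → Q
V(21): 21+15=36≡10 → K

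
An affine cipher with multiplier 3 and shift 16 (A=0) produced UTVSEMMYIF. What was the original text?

The inverse of 3 mod 26 is 9, since 3·9=27≡1. Apply D(y)=9·(y−16) mod 26:
U(20): 9·(20−16)=36≡10 → K
T(19): 9·(19−16)=27≡1 → B
V(21): 9·(21−16)=45≡19 → T
S(18): 9·(18−16)=18 → S
E(4): 9·(4−16)=-108≡22 → W
M(12): 9·(12−16)=-36≡16 → Q
M(12): 9·(12−16)=-36≡16 → Q
Y(24): 9·(24−16)=72≡20 → U
I(8): 9·(8−16)=-72≡6 → G
F(5): 9·(5−16)=-99≡5 → F

KBTSWQQUGF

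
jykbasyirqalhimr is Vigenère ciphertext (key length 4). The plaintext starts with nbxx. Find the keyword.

Subtract each crib letter from the matching ciphertext letter (mod 26):
j(9)−n(13)=-4≡22 → w
y(24)−b(1)=23 → x
k(10)−x(23)=-13≡13 → n
b(1)−x(23)=-22≡4 → e

wxne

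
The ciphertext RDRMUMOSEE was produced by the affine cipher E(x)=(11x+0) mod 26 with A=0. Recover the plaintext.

The inverse of 11 mod 26 is 19, since 11·19=209≡1. Apply D(y)=19·(y−0) mod 26:
R(17): 19·(17−0)=323≡11 → L
D(3): 19·(3−0)=57≡5 → F
R(17): 19·(17−0)=323≡11 → L
M(12): 19·(12−0)=228≡20 → U
U(20): 19·(20−0)=380≡16 → Q
M(12): 19·(12−0)=228≡20 → U
O(14): 19·(14−0)=266≡6 → G
S(18): 19·(18−0)=342≡4 → E
E(4): 19·(4−0)=76≡24 → Y
E(4): 19·(4−0)=76≡24 → Y

LFLUQUGEYY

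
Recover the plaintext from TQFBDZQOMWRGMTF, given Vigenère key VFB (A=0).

Repeat the key across the ciphertext: VFBVFBVFBVFBVFB
T(19)−V(21): -2≡24 → Y
Q(16)−F(5): 11 → L
F(5)−B(1): 4 → E
B(1)−V(21): -20≡6 → G
D(3)−F(5): -2≡24 → Y
Z(25)−B(1): 24 → Y
Q(16)−V(21): -5≡21 → V
O(14)−F(5): 9 → J
M(12)−B(1): 11 → L
W(22)−V(21): 1 → B
R(17)−F(5): 12 → M
G(6)−B(1): 5 → F
M(12)−V(21): -9≡17 → R
T(19)−F(5): 14 → O
F(5)−B(1): 4 → E

YLEGYYVJLBMFROE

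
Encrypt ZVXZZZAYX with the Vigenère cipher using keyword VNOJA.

UILIZUNMG

Repeat the key across the message: VNOJAVNOJ
Z(25)+V(21): 46≡20 → U
V(21)+N(13): 34≡8 → I
X(23)+O(14): 37≡11 → L
Z(25)+J(9): 34≡8 → I
Z(25)+A(0): 25 → Z
Z(25)+V(21): 46≡20 → U
A(0)+N(13): 13 → N
Y(24)+O(14): 38≡12 → M
X(23)+J(9): 32≡6 → G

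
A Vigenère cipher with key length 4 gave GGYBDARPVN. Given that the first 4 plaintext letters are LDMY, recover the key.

Subtract each crib letter from the matching ciphertext letter (mod 26):
G(6)−L(11)=-5≡21 → V
G(6)−D(3)=3 → D
Y(24)−M(12)=12 → M
B(1)−Y(24)=-23≡3 → D

VDMD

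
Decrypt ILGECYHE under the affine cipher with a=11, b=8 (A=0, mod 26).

The inverse of 11 mod 26 is 19, since 11·19=209≡1. Apply D(y)=19·(y−8) mod 26:
I(8): 19·(8−8)=0 → A
L(11): 19·(11−8)=57≡5 → F
G(6): 19·(6−8)=-38≡14 → O
E(4): 19·(4−8)=-76≡2 → C
C(2): 19·(2−8)=-114≡16 → Q
Y(24): 19·(24−8)=304≡18 → S
H(7): 19·(7−8)=-19≡7 → H
E(4): 19·(4−8)=-76≡2 → C

AFOCQSHC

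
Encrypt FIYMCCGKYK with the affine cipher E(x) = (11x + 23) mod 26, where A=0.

F(5): 11·5+23=78≡0 → A
I(8): 11·8+23=111≡7 → H
Y(24): 11·24+23=287≡1 → B
M(12): 11·12+23=155≡25 → Z
C(2): 11·2+23=45≡19 → T
C(2): 11·2+23=45≡19 → T
G(6): 11·6+23=89≡11 → L
K(10): 11·10+23=133≡3 → D
Y(24): 11·24+23=287≡1 → B
K(10): 11·10+23=133≡3 → D

AHBZTTLDBD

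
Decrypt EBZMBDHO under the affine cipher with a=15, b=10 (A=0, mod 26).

KPBOPDFC

The inverse of 15 mod 26 is 7, since 15·7=105≡1. Apply D(y)=7·(y−10) mod 26:
E(4): 7·(4−10)=-42≡10 → K
B(1): 7·(1−10)=-63≡15 → P
Z(25): 7·(25−10)=105≡1 → B
M(12): 7·(12−10)=14 → O
B(1): 7·(1−10)=-63≡15 → P
D(3): 7·(3−10)=-49≡3 → D
H(7): 7·(7−10)=-21≡5 → F
O(14): 7·(14−10)=28≡2 → C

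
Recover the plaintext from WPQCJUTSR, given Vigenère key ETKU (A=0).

SWGIFBJYN

Repeat the key across the ciphertext: ETKUETKUE
W(22)−E(4): 18 → S
P(15)−T(19): -4≡22 → W
Q(16)−K(10): 6 → G
C(2)−U(20): -18≡8 → I
J(9)−E(4): 5 → F
U(20)−T(19): 1 → B
T(19)−K(10): 9 → J
S(18)−U(20): -2≡24 → Y
R(17)−E(4): 13 → N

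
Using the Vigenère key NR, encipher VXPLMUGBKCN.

IOCCZLTSXTA

Repeat the key across the message: NRNRNRNRNRN
V(21)+N(13): 34≡8 → I
X(23)+R(17): 40≡14 → O
P(15)+N(13): 28≡2 → C
L(11)+R(17): 28≡2 → C
M(12)+N(13): 25 → Z
U(20)+R(17): 37≡11 → L
G(6)+N(13): 19 → T
B(1)+R(17): 18 → S
K(10)+N(13): 23 → X
C(2)+R(17): 19 → T
N(13)+N(13): 26≡0 → A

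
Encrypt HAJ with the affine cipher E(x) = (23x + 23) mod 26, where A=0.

CXW

H(7): 23·7+23=184≡2 → C
A(0): 23·0+23=23 → X
J(9): 23·9+23=230≡22 → W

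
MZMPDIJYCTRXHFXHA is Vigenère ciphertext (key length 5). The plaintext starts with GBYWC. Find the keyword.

Subtract each crib letter from the matching ciphertext letter (mod 26):
M(12)−G(6)=6 → G
Z(25)−B(1)=24 → Y
M(12)−Y(24)=-12≡14 → O
P(15)−W(22)=-7≡19 → T
D(3)−C(2)=1 → B

GYOTB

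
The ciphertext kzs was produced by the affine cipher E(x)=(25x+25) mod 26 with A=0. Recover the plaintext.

The inverse of 25 mod 26 is 25, since 25·25=625≡1. Apply D(y)=25·(y−25) mod 26:
k(10): 25·(10−25)=-375≡15 → p
z(25): 25·(25−25)=0 → a
s(18): 25·(18−25)=-175≡7 → h

pah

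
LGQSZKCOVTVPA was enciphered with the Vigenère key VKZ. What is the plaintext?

Repeat the key across the ciphertext: VKZVKZVKZVKZV
L(11)−V(21): -10≡16 → Q
G(6)−K(10): -4≡22 → W
Q(16)−Z(25): -9≡17 → R
S(18)−V(21): -3≡23 → X
Z(25)−K(10): 15 → P
K(10)−Z(25): -15≡11 → L
C(2)−V(21): -19≡7 → H
O(14)−K(10): 4 → E
V(21)−Z(25): -4≡22 → W
T(19)−V(21): -2≡24 → Y
V(21)−K(10): 11 → L
P(15)−Z(25): -10≡16 → Q
A(0)−V(21): -21≡5 → F

QWRXPLHEWYLQF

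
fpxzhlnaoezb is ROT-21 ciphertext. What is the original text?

kucemqsftjeg

f(5): 5−21=-16≡10 → k
p(15): 15−21=-6≡20 → u
x(23): 23−21=2 → c
z(25): 25−21=4 → e
h(7): 7−21=-14≡12 → m
l(11): 11−21=-10≡16 → q
n(13): 13−21=-8≡18 → s
a(0): 0−21=-21≡5 → f
o(14): 14−21=-7≡19 → t
e(4): 4−21=-17≡9 → j
z(25): 25−21=4 → e
b(1): 1−21=-20≡6 → g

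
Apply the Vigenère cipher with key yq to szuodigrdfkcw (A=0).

qpsebyehbvisu

Repeat the key across the message: yqyqyqyqyqyqy
s(18)+y(24): 42≡16 → q
z(25)+q(16): 41≡15 → p
u(20)+y(24): 44≡18 → s
o(14)+q(16): 30≡4 → e
d(3)+y(24): 27≡1 → b
i(8)+q(16): 24 → y
g(6)+y(24): 30≡4 → e
r(17)+q(16): 33≡7 → h
d(3)+y(24): 27≡1 → b
f(5)+q(16): 21 → v
k(10)+y(24): 34≡8 → i
c(2)+q(16): 18 → s
w(22)+y(24): 46≡20 → u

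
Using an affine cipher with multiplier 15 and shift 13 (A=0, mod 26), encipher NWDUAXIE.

AFGBNUDV

N(13): 15·13+13=208≡0 → A
W(22): 15·22+13=343≡5 → F
D(3): 15·3+13=58≡6 → G
U(20): 15·20+13=313≡1 → B
A(0): 15·0+13=13 → N
X(23): 15·23+13=358≡20 → U
I(8): 15·8+13=133≡3 → D
E(4): 15·4+13=73≡21 → V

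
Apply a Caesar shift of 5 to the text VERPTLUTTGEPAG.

V(21): 21+5=26≡0 → A
E(4): 4+5=9 → J
R(17): 17+5=22 → W
P(15): 15+5=20 → U
T(19): 19+5=24 → Y
L(11): 11+5=16 → Q
U(20): 20+5=25 → Z
T(19): 19+5=24 → Y
T(19): 19+5=24 → Y
G(6): 6+5=11 → L
E(4): 4+5=9 → J
P(15): 15+5=20 → U
A(0): 0+5=5 → F
G(6): 6+5=11 → L

AJWUYQZYYLJUFL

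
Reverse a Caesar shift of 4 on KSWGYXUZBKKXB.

GOSCUTQVXGGTX

K(10): 10−4=6 → G
S(18): 18−4=14 → O
W(22): 22−4=18 → S
G(6): 6−4=2 → C
Y(24): 24−4=20 → U
X(23): 23−4=19 → T
U(20): 20−4=16 → Q
Z(25): 25−4=21 → V
B(1): 1−4=-3≡23 → X
K(10): 10−4=6 → G
K(10): 10−4=6 → G
X(23): 23−4=19 → T
B(1): 1−4=-3≡23 → X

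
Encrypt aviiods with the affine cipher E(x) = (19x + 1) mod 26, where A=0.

bkxxhgf

a(0): 19·0+1=1 → b
v(21): 19·21+1=400≡10 → k
i(8): 19·8+1=153≡23 → x
i(8): 19·8+1=153≡23 → x
o(14): 19·14+1=267≡7 → h
d(3): 19·3+1=58≡6 → g
s(18): 19·18+1=343≡5 → f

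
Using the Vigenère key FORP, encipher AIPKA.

FWGZF

Repeat the key across the message: FORPF
A(0)+F(5): 5 → F
I(8)+O(14): 22 → W
P(15)+R(17): 32≡6 → G
K(10)+P(15): 25 → Z
A(0)+F(5): 5 → F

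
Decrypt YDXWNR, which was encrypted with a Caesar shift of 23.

Y(24): 24−23=1 → B
D(3): 3−23=-20≡6 → G
X(23): 23−23=0 → A
W(22): 22−23=-1≡25 → Z
N(13): 13−23=-10≡16 → Q
R(17): 17−23=-6≡20 → U

BGAZQU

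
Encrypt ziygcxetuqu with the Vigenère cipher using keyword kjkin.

jriophndcde

Repeat the key across the message: kjkinkjkink
z(25)+k(10): 35≡9 → j
i(8)+j(9): 17 → r
y(24)+k(10): 34≡8 → i
g(6)+i(8): 14 → o
c(2)+n(13): 15 → p
x(23)+k(10): 33≡7 → h
e(4)+j(9): 13 → n
t(19)+k(10): 29≡3 → d
u(20)+i(8): 28≡2 → c
q(16)+n(13): 29≡3 → d
u(20)+k(10): 30≡4 → e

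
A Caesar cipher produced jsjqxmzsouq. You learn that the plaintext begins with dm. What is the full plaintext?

From the crib: j(9)−d(3)=6, so the shift is 6.
Subtract 6 from each ciphertext letter:
j(9): 9−6=3 → d
s(18): 18−6=12 → m
j(9): 9−6=3 → d
q(16): 16−6=10 → k
x(23): 23−6=17 → r
m(12): 12−6=6 → g
z(25): 25−6=19 → t
s(18): 18−6=12 → m
o(14): 14−6=8 → i
u(20): 20−6=14 → o
q(16): 16−6=10 → k

dmdkrgtmiok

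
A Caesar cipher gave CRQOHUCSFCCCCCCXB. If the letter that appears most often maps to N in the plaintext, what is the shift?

15

The most frequent ciphertext letter is C (appears 8 times).
C is position 2; N is position 13.
Shift = -11≡15.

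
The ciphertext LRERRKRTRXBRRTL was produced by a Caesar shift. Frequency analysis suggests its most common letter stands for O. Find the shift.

3

The most frequent ciphertext letter is R (appears 7 times).
R is position 17; O is position 14.
Shift = 3.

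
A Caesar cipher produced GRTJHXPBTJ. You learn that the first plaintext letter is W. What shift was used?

From the crib: G(6)−W(22)=-16≡10, so the shift is 10.

10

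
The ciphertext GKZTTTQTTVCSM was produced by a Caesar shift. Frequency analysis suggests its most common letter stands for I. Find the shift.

11

The most frequent ciphertext letter is T (appears 5 times).
T is position 19; I is position 8.
Shift = 11.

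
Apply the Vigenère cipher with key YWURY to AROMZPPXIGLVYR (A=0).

YNIDXNLRZEJRSI

Repeat the key across the message: YWURYYWURYYWUR
A(0)+Y(24): 24 → Y
R(17)+W(22): 39≡13 → N
O(14)+U(20): 34≡8 → I
M(12)+R(17): 29≡3 → D
Z(25)+Y(24): 49≡23 → X
P(15)+Y(24): 39≡13 → N
P(15)+W(22): 37≡11 → L
X(23)+U(20): 43≡17 → R
I(8)+R(17): 25 → Z
G(6)+Y(24): 30≡4 → E
L(11)+Y(24): 35≡9 → J
V(21)+W(22): 43≡17 → R
Y(24)+U(20): 44≡18 → S
R(17)+R(17): 34≡8 → I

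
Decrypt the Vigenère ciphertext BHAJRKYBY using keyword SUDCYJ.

JNXHTBGHV

Repeat the key across the ciphertext: SUDCYJSUD
B(1)−S(18): -17≡9 → J
H(7)−U(20): -13≡13 → N
A(0)−D(3): -3≡23 → X
J(9)−C(2): 7 → H
R(17)−Y(24): -7≡19 → T
K(10)−J(9): 1 → B
Y(24)−S(18): 6 → G
B(1)−U(20): -19≡7 → H
Y(24)−D(3): 21 → V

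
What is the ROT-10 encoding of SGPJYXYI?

CQZTIHIS

S(18): 18+10=28≡2 → C
G(6): 6+10=16 → Q
P(15): 15+10=25 → Z
J(9): 9+10=19 → T
Y(24): 24+10=34≡8 → I
X(23): 23+10=33≡7 → H
Y(24): 24+10=34≡8 → I
I(8): 8+10=18 → S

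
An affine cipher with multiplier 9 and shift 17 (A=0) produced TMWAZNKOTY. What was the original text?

GLPBYOFRGV

The inverse of 9 mod 26 is 3, since 9·3=27≡1. Apply D(y)=3·(y−17) mod 26:
T(19): 3·(19−17)=6 → G
M(12): 3·(12−17)=-15≡11 → L
W(22): 3·(22−17)=15 → P
A(0): 3·(0−17)=-51≡1 → B
Z(25): 3·(25−17)=24 → Y
N(13): 3·(13−17)=-12≡14 → O
K(10): 3·(10−17)=-21≡5 → F
O(14): 3·(14−17)=-9≡17 → R
T(19): 3·(19−17)=6 → G
Y(24): 3·(24−17)=21 → V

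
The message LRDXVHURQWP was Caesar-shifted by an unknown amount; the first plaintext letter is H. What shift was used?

From the crib: L(11)−H(7)=4, so the shift is 4.

4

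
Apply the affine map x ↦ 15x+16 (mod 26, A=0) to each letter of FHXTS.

NRXPA

F(5): 15·5+16=91≡13 → N
H(7): 15·7+16=121≡17 → R
X(23): 15·23+16=361≡23 → X
T(19): 15·19+16=301≡15 → P
S(18): 15·18+16=286≡0 → A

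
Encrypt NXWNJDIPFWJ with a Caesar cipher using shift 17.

N(13): 13+17=30≡4 → E
X(23): 23+17=40≡14 → O
W(22): 22+17=39≡13 → N
N(13): 13+17=30≡4 → E
J(9): 9+17=26≡0 → A
D(3): 3+17=20 → U
I(8): 8+17=25 → Z
P(15): 15+17=32≡6 → G
F(5): 5+17=22 → W
W(22): 22+17=39≡13 → N
J(9): 9+17=26≡0 → A

EONEAUZGWNA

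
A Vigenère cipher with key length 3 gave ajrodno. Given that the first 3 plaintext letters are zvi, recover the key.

Subtract each crib letter from the matching ciphertext letter (mod 26):
a(0)−z(25)=-25≡1 → b
j(9)−v(21)=-12≡14 → o
r(17)−i(8)=9 → j

boj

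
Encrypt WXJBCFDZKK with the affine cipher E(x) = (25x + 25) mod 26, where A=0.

W(22): 25·22+25=575≡3 → D
X(23): 25·23+25=600≡2 → C
J(9): 25·9+25=250≡16 → Q
B(1): 25·1+25=50≡24 → Y
C(2): 25·2+25=75≡23 → X
F(5): 25·5+25=150≡20 → U
D(3): 25·3+25=100≡22 → W
Z(25): 25·25+25=650≡0 → A
K(10): 25·10+25=275≡15 → P
K(10): 25·10+25=275≡15 → P

DCQYXUWAPP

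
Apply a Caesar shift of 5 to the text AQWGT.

A(0): 0+5=5 → F
Q(16): 16+5=21 → V
W(22): 22+5=27≡1 → B
G(6): 6+5=11 → L
T(19): 19+5=24 → Y

FVBLY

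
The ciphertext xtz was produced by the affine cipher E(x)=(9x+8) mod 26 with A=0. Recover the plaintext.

The inverse of 9 mod 26 is 3, since 9·3=27≡1. Apply D(y)=3·(y−8) mod 26:
x(23): 3·(23−8)=45≡19 → t
t(19): 3·(19−8)=33≡7 → h
z(25): 3·(25−8)=51≡25 → z

thz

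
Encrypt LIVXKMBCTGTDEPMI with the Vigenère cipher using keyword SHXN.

DPSKCTYPLNQQWWJV

Repeat the key across the message: SHXNSHXNSHXNSHXN
L(11)+S(18): 29≡3 → D
I(8)+H(7): 15 → P
V(21)+X(23): 44≡18 → S
X(23)+N(13): 36≡10 → K
K(10)+S(18): 28≡2 → C
M(12)+H(7): 19 → T
B(1)+X(23): 24 → Y
C(2)+N(13): 15 → P
T(19)+S(18): 37≡11 → L
G(6)+H(7): 13 → N
T(19)+X(23): 42≡16 → Q
D(3)+N(13): 16 → Q
E(4)+S(18): 22 → W
P(15)+H(7): 22 → W
M(12)+X(23): 35≡9 → J
I(8)+N(13): 21 → V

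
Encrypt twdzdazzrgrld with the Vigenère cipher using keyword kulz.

dqoynukybackn

Repeat the key across the message: kulzkulzkulzk
t(19)+k(10): 29≡3 → d
w(22)+u(20): 42≡16 → q
d(3)+l(11): 14 → o
z(25)+z(25): 50≡24 → y
d(3)+k(10): 13 → n
a(0)+u(20): 20 → u
z(25)+l(11): 36≡10 → k
z(25)+z(25): 50≡24 → y
r(17)+k(10): 27≡1 → b
g(6)+u(20): 26≡0 → a
r(17)+l(11): 28≡2 → c
l(11)+z(25): 36≡10 → k
d(3)+k(10): 13 → n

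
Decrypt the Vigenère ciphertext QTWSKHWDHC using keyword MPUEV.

Repeat the key across the ciphertext: MPUEVMPUEV
Q(16)−M(12): 4 → E
T(19)−P(15): 4 → E
W(22)−U(20): 2 → C
S(18)−E(4): 14 → O
K(10)−V(21): -11≡15 → P
H(7)−M(12): -5≡21 → V
W(22)−P(15): 7 → H
D(3)−U(20): -17≡9 → J
H(7)−E(4): 3 → D
C(2)−V(21): -19≡7 → H

EECOPVHJDH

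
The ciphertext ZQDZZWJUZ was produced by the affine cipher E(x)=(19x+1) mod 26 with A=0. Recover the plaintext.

The inverse of 19 mod 26 is 11, since 19·11=209≡1. Apply D(y)=11·(y−1) mod 26:
Z(25): 11·(25−1)=264≡4 → E
Q(16): 11·(16−1)=165≡9 → J
D(3): 11·(3−1)=22 → W
Z(25): 11·(25−1)=264≡4 → E
Z(25): 11·(25−1)=264≡4 → E
W(22): 11·(22−1)=231≡23 → X
J(9): 11·(9−1)=88≡10 → K
U(20): 11·(20−1)=209≡1 → B
Z(25): 11·(25−1)=264≡4 → E

EJWEEXKBE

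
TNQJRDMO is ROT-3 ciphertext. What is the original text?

QKNGOAJL

T(19): 19−3=16 → Q
N(13): 13−3=10 → K
Q(16): 16−3=13 → N
J(9): 9−3=6 → G
R(17): 17−3=14 → O
D(3): 3−3=0 → A
M(12): 12−3=9 → J
O(14): 14−3=11 → L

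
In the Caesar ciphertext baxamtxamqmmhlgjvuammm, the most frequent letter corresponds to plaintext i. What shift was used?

4

The most frequent ciphertext letter is m (appears 7 times).
m is position 12; i is position 8.
Shift = 4.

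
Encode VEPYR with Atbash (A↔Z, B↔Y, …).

EVKBI

V(21) → E(4)
E(4) → V(21)
P(15) → K(10)
Y(24) → B(1)
R(17) → I(8)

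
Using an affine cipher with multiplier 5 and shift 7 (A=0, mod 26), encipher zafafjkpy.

chghgafex

z(25): 5·25+7=132≡2 → c
a(0): 5·0+7=7 → h
f(5): 5·5+7=32≡6 → g
a(0): 5·0+7=7 → h
f(5): 5·5+7=32≡6 → g
j(9): 5·9+7=52≡0 → a
k(10): 5·10+7=57≡5 → f
p(15): 5·15+7=82≡4 → e
y(24): 5·24+7=127≡23 → x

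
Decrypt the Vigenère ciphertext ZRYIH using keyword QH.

Repeat the key across the ciphertext: QHQHQ
Z(25)−Q(16): 9 → J
R(17)−H(7): 10 → K
Y(24)−Q(16): 8 → I
I(8)−H(7): 1 → B
H(7)−Q(16): -9≡17 → R

JKIBR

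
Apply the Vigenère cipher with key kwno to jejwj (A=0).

tawkt

Repeat the key across the message: kwnok
j(9)+k(10): 19 → t
e(4)+w(22): 26≡0 → a
j(9)+n(13): 22 → w
w(22)+o(14): 36≡10 → k
j(9)+k(10): 19 → t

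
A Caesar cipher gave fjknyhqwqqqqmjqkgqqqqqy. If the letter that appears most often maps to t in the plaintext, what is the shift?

The most frequent ciphertext letter is q (appears 11 times).
q is position 16; t is position 19.
Shift = -3≡23.

23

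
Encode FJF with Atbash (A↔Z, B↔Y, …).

UQU

F(5) → U(20)
J(9) → Q(16)
F(5) → U(20)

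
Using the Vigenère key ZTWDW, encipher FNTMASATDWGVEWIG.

Repeat the key across the message: ZTWDWZTWDWZTWDWZ
F(5)+Z(25): 30≡4 → E
N(13)+T(19): 32≡6 → G
T(19)+W(22): 41≡15 → P
M(12)+D(3): 15 → P
A(0)+W(22): 22 → W
S(18)+Z(25): 43≡17 → R
A(0)+T(19): 19 → T
T(19)+W(22): 41≡15 → P
D(3)+D(3): 6 → G
W(22)+W(22): 44≡18 → S
G(6)+Z(25): 31≡5 → F
V(21)+T(19): 40≡14 → O
E(4)+W(22): 26≡0 → A
W(22)+D(3): 25 → Z
I(8)+W(22): 30≡4 → E
G(6)+Z(25): 31≡5 → F

EGPPWRTPGSFOAZEF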